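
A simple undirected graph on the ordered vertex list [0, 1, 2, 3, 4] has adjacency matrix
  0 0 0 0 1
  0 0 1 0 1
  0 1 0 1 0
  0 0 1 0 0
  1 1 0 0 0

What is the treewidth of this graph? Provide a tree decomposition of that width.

Treewidth 1.
Bags: B1 = {2, 3}  B2 = {1, 2}  B3 = {1, 4}  B4 = {0, 4}
Tree: B1–B2, B2–B3, B3–B4

The largest bag has 2 vertices, giving width 1; this decomposition certifies tw(G) ≤ 1. G has an edge, so its treewidth is at least 1. Therefore the treewidth is 1.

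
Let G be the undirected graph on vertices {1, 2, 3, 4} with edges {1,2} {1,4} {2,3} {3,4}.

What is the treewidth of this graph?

2

A width-2 tree decomposition is:
Bags: B1 = {2, 3, 4}  B2 = {1, 2, 4}
Tree: B1–B2
The largest bag has 3 vertices, giving width 2; this decomposition certifies tw(G) ≤ 2. Since 2–3–4–1–2 is a cycle in G, G is not acyclic. Forests are exactly the graphs of treewidth ≤ 1, so tw(G) ≥ 2. Combining the bounds, tw(G) = 2.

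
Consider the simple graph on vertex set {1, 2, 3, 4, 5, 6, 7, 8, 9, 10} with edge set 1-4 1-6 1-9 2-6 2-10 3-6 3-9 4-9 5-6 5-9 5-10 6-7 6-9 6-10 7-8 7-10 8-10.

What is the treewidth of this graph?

A width-2 tree decomposition is:
Bags: B1 = {1, 6, 9}  B2 = {5, 6, 9}  B3 = {5, 6, 10}  B4 = {2, 6, 10}  B5 = {6, 7, 10}  B6 = {7, 8, 10}  B7 = {3, 6, 9}  B8 = {1, 4, 9}
Tree: B1–B2, B2–B3, B3–B4, B4–B5, B5–B6, B2–B7, B1–B8
Every bag has size at most 3, so the width is 3 − 1 = 2 and tw(G) ≤ 2. On the other hand G contains the 3-clique {7, 8, 10}. A clique must lie in a single bag of any decomposition, so no decomposition can have width below 2. The upper and lower bounds meet at 2, so that is the treewidth.

2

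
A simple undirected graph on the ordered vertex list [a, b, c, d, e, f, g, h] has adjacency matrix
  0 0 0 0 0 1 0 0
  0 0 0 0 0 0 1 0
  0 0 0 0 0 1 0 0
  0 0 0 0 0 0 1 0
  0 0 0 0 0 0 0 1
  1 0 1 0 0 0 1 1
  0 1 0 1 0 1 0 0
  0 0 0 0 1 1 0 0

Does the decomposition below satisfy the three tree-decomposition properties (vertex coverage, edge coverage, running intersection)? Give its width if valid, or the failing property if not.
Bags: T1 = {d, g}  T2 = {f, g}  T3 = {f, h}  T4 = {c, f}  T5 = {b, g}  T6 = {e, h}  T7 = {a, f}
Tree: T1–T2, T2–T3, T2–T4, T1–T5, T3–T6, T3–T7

Vertex coverage: the bags together contain {a, b, c, d, e, f, g, h}, the full vertex set. Edge coverage: each edge of G has both endpoints in at least one bag. Running intersection: for every vertex, the bags containing it form a connected subtree. All three properties hold, so this is a valid tree decomposition of width max|bag| − 1 = 1, and hence tw(G) ≤ 1.

Yes; width 1.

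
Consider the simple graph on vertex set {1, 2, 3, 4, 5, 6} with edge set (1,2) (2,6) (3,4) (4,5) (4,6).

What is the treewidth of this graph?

1

A width-1 tree decomposition is:
Bags: B1 = {4, 6}  B2 = {3, 4}  B3 = {4, 5}  B4 = {2, 6}  B5 = {1, 2}
Tree: B1–B2, B1–B3, B1–B4, B4–B5
The largest bag has 2 vertices, giving width 1; this decomposition certifies tw(G) ≤ 1. Since G has at least one edge (e.g. 4–6), it is not an edgeless graph, so tw(G) ≥ 1. The upper and lower bounds meet at 1, so that is the treewidth.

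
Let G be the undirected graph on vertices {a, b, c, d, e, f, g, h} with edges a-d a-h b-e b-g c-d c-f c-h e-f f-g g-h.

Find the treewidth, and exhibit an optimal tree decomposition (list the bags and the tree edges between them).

Treewidth 2.
One such decomposition:
Bags: B1 = {b, e, g}  B2 = {e, f, g}  B3 = {f, g, h}  B4 = {c, f, h}  B5 = {a, c, h}  B6 = {a, c, d}
Tree: B1–B2, B2–B3, B3–B4, B4–B5, B5–B6

Each bag holds 3 vertices, so the decomposition has width 2, which upper-bounds the treewidth. Since b–e–f–g–b is a cycle in G, G is not acyclic. Forests are exactly the graphs of treewidth ≤ 1, so tw(G) ≥ 2. Hence tw(G) = 2 exactly.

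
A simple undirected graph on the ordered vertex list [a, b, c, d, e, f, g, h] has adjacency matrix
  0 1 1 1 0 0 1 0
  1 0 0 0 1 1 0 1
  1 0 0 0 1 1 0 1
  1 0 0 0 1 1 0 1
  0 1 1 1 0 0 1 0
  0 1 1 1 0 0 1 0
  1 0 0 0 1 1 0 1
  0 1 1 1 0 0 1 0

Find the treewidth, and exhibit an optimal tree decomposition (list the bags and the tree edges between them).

Every bag has size at most 5, so the width is 5 − 1 = 4 and tw(G) ≤ 4. For the lower bound: the 5 vertex sets {b,h}, {c,f}, {d,e}, {a}, {g} are disjoint, each induces a connected subgraph, and every pair is joined by at least one edge of G. Contracting each set to a single vertex therefore yields K_{5} as a minor, and since treewidth is minor-monotone, tw(G) ≥ tw(K_{5}) = 4. Combining the bounds, tw(G) = 4.

Treewidth 4.
One optimal decomposition is:
Bags: B1 = {a, b, e, f, h}  B2 = {a, c, e, f, h}  B3 = {a, d, e, f, h}  B4 = {a, e, f, g, h}
Tree: B1–B2, B2–B3, B3–B4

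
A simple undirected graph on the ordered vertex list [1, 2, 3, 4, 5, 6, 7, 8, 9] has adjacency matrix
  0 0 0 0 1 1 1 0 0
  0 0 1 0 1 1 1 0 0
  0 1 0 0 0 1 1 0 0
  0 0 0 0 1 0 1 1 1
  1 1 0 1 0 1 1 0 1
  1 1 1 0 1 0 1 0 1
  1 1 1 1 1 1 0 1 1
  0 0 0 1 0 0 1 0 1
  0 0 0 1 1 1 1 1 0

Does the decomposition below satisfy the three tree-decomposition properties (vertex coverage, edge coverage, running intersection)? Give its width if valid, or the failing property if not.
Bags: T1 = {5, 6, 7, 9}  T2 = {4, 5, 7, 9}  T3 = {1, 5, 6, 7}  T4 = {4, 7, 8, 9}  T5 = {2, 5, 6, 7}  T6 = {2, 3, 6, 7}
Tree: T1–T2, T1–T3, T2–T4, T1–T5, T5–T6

Yes; width 3.

Checking the three conditions: (i) the bags cover all of {1, 2, 3, 4, 5, 6, 7, 8, 9}; (ii) for each edge, some bag contains both endpoints; (iii) the bags containing any fixed vertex form a subtree. All hold, so the decomposition is valid with width 4 − 1 = 3.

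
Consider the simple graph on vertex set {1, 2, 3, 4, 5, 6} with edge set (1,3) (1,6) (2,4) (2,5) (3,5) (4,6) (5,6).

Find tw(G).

2

A width-2 tree decomposition is:
Bags: B1 = {1, 3, 5}  B2 = {1, 5, 6}  B3 = {2, 5, 6}  B4 = {2, 4, 6}
Tree: B1–B2, B2–B3, B3–B4
Each bag holds 3 vertices, so the decomposition has width 2, which upper-bounds the treewidth. Since 3–1–6–5–3 is a cycle in G, G is not acyclic. Forests are exactly the graphs of treewidth ≤ 1, so tw(G) ≥ 2. Combining the bounds, tw(G) = 2.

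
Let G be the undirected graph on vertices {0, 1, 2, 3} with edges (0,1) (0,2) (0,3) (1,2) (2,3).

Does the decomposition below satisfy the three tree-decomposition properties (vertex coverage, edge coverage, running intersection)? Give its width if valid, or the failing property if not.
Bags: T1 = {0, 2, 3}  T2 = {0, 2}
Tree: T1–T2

No — vertex 1 appears in no bag.

A tree decomposition must satisfy three properties: every vertex lies in some bag; for every edge, both endpoints lie together in some bag; and for every vertex, the bags containing it form a connected subtree. Here vertex 1 appears in no bag, so the decomposition is invalid.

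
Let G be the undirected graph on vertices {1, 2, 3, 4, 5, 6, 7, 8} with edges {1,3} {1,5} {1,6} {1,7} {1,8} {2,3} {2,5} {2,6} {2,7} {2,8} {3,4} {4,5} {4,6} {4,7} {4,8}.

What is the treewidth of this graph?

3

A width-3 tree decomposition is:
Bags: B1 = {1, 2, 4, 8}  B2 = {1, 2, 4, 6}  B3 = {1, 2, 3, 4}  B4 = {1, 2, 4, 7}  B5 = {1, 2, 4, 5}
Tree: B1–B2, B2–B3, B3–B4, B4–B5
Each bag holds 4 vertices, so the decomposition has width 3, which upper-bounds the treewidth. For the lower bound: the 4 vertex sets {2,8}, {4,6}, {1}, {3} are disjoint, each induces a connected subgraph, and every pair is joined by at least one edge of G. Contracting each set to a single vertex therefore yields K_{4} as a minor, and since treewidth is minor-monotone, tw(G) ≥ tw(K_{4}) = 3. Hence tw(G) = 3 exactly.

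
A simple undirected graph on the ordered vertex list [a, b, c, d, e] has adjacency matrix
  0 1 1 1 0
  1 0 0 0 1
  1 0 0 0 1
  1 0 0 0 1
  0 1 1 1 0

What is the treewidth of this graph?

A width-2 tree decomposition is:
Bags: B1 = {a, b, e}  B2 = {a, d, e}  B3 = {a, c, e}
Tree: B1–B2, B2–B3
The largest bag has 3 vertices, giving width 2; this decomposition certifies tw(G) ≤ 2. For the lower bound, G contains the cycle a–b–e–d–a, so G is not a forest; only forests have treewidth ≤ 1, hence tw(G) ≥ 2. Combining the bounds, tw(G) = 2.

2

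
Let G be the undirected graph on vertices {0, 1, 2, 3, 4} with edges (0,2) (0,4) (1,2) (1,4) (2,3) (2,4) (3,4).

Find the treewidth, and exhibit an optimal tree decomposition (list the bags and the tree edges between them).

The largest bag has 3 vertices, giving width 2; this decomposition certifies tw(G) ≤ 2. On the other hand G contains the 3-clique {0, 2, 4}. A clique must lie in a single bag of any decomposition, so no decomposition can have width below 2. Combining the bounds, tw(G) = 2.

Treewidth 2.
One optimal decomposition is:
Bags: B1 = {2, 3, 4}  B2 = {1, 2, 4}  B3 = {0, 2, 4}
Tree: B1–B2, B2–B3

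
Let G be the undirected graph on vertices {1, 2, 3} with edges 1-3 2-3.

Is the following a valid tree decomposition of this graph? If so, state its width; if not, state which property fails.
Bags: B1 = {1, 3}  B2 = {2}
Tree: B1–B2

No — edge (3,2) lies in no bag.

A tree decomposition must satisfy three properties: every vertex lies in some bag; for every edge, both endpoints lie together in some bag; and for every vertex, the bags containing it form a connected subtree. Here edge (3,2) lies in no bag, so the decomposition is invalid.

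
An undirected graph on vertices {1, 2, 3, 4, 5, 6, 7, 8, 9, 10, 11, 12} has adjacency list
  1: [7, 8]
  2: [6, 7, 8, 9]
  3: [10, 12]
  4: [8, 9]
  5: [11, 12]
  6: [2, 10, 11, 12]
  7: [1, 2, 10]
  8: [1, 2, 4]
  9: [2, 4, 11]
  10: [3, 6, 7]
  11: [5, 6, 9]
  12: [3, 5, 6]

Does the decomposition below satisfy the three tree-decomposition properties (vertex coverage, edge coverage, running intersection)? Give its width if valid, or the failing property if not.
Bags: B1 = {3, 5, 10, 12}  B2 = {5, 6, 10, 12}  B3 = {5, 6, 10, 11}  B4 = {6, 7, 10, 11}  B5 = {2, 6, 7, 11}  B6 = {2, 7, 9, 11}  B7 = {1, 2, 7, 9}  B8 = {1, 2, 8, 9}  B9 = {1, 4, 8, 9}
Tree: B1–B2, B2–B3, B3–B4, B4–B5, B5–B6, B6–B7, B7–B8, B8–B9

Yes; width 3.

Every vertex of G appears in some bag (union = {1, 2, 3, 4, 5, 6, 7, 8, 9, 10, 11, 12}); every edge is covered by a bag; and for each vertex v the set of bags containing v is connected in the bag tree. The decomposition is therefore valid. The largest bag has 4 vertices, so the width is 3.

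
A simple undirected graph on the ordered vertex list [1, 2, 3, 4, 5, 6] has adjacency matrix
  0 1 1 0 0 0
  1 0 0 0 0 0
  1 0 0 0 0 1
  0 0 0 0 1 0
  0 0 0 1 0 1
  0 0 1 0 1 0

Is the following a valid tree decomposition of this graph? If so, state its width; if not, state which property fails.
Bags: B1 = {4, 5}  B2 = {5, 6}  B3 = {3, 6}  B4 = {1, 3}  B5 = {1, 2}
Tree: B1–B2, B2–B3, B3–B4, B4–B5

Checking the three conditions: (i) the bags cover all of {1, 2, 3, 4, 5, 6}; (ii) for each edge, some bag contains both endpoints; (iii) the bags containing any fixed vertex form a subtree. All hold, so the decomposition is valid with width 2 − 1 = 1.

Yes; width 1.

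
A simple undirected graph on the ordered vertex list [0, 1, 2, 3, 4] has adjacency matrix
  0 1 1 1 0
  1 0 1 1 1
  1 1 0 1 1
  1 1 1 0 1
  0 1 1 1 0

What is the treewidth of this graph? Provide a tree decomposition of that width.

Every bag has size at most 4, so the width is 4 − 1 = 3 and tw(G) ≤ 3. On the other hand G contains the 4-clique {0, 1, 2, 3}. A clique must lie in a single bag of any decomposition, so no decomposition can have width below 3. Hence tw(G) = 3 exactly.

Treewidth 3.
Bags: B1 = {0, 1, 2, 3}  B2 = {1, 2, 3, 4}
Tree: B1–B2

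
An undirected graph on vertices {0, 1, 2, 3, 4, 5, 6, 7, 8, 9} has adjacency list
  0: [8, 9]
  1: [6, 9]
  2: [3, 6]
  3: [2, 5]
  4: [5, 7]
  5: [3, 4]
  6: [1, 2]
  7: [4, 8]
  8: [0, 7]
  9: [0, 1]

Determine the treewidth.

2

A width-2 tree decomposition is:
Bags: B1 = {1, 6, 9}  B2 = {0, 6, 9}  B3 = {0, 6, 8}  B4 = {6, 7, 8}  B5 = {4, 6, 7}  B6 = {4, 5, 6}  B7 = {3, 5, 6}  B8 = {2, 3, 6}
Tree: B1–B2, B2–B3, B3–B4, B4–B5, B5–B6, B6–B7, B7–B8
The largest bag has 3 vertices, giving width 2; this decomposition certifies tw(G) ≤ 2. The edges 6–1–9–0–8–7–4–5–3–2–6 form a cycle, so G is not a tree and its treewidth is at least 2. The upper and lower bounds meet at 2, so that is the treewidth.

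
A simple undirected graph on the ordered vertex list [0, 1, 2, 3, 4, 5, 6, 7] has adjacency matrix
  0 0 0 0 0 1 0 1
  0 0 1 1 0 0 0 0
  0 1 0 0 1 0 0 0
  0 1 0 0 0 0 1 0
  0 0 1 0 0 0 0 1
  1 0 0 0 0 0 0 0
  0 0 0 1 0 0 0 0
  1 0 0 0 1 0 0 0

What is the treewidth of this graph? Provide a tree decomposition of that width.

The largest bag has 2 vertices, giving width 1; this decomposition certifies tw(G) ≤ 1. Since G has at least one edge (e.g. 6–3), it is not an edgeless graph, so tw(G) ≥ 1. Therefore the treewidth is 1.

Treewidth 1.
One such decomposition:
Bags: B1 = {3, 6}  B2 = {1, 3}  B3 = {1, 2}  B4 = {2, 4}  B5 = {4, 7}  B6 = {0, 7}  B7 = {0, 5}
Tree: B1–B2, B2–B3, B3–B4, B4–B5, B5–B6, B6–B7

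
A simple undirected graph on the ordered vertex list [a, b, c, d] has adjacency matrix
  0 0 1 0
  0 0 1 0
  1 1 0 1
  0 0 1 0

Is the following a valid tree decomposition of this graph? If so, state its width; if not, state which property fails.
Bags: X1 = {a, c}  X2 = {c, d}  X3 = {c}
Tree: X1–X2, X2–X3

No — vertex b appears in no bag.

A tree decomposition must satisfy three properties: every vertex lies in some bag; for every edge, both endpoints lie together in some bag; and for every vertex, the bags containing it form a connected subtree. Here vertex b appears in no bag, so the decomposition is invalid.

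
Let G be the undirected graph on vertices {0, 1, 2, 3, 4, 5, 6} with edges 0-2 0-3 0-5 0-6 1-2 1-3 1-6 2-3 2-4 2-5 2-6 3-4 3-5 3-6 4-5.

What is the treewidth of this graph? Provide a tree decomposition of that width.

Treewidth 3.
Bags: B1 = {0, 2, 3, 5}  B2 = {2, 3, 4, 5}  B3 = {0, 2, 3, 6}  B4 = {1, 2, 3, 6}
Tree: B1–B2, B1–B3, B3–B4

Every bag has size at most 4, so the width is 4 − 1 = 3 and tw(G) ≤ 3. Conversely, {0, 2, 3, 5} is a clique of size 4, and the vertices of any clique must share a bag in every tree decomposition; so some bag has ≥ 4 vertices and tw(G) ≥ 3. Hence tw(G) = 3 exactly.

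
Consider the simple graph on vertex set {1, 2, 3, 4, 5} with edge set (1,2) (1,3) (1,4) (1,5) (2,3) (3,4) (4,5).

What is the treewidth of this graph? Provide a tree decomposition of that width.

The largest bag has 3 vertices, giving width 2; this decomposition certifies tw(G) ≤ 2. For the lower bound, the 3 vertices {1, 2, 3} are pairwise adjacent, and any tree decomposition puts a clique entirely inside one bag — forcing width ≥ 2. Hence tw(G) = 2 exactly.

Treewidth 2.
Bags: B1 = {1, 2, 3}  B2 = {1, 3, 4}  B3 = {1, 4, 5}
Tree: B1–B2, B2–B3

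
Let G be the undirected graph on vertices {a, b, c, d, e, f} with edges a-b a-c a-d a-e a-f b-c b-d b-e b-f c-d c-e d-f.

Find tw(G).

3

A width-3 tree decomposition is:
Bags: B1 = {a, b, c, e}  B2 = {a, b, c, d}  B3 = {a, b, d, f}
Tree: B1–B2, B2–B3
Every bag has size at most 4, so the width is 4 − 1 = 3 and tw(G) ≤ 3. Conversely, {a, b, c, d} is a clique of size 4, and the vertices of any clique must share a bag in every tree decomposition; so some bag has ≥ 4 vertices and tw(G) ≥ 3. The upper and lower bounds meet at 3, so that is the treewidth.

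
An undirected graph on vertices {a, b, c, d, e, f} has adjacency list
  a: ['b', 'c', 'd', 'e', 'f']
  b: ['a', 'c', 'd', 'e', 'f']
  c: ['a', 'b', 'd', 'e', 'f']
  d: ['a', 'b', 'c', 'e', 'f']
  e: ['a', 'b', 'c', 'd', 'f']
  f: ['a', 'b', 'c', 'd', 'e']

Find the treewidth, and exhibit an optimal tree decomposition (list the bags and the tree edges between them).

With just one bag of size 6, the width is 6 − 1 = 5, so tw(G) ≤ 5. Conversely, {a, b, c, d, e, f} is a clique of size 6, and the vertices of any clique must share a bag in every tree decomposition; so some bag has ≥ 6 vertices and tw(G) ≥ 5. Hence tw(G) = 5 exactly.

Treewidth 5.
One optimal decomposition is:
Bags: B1 = {a, b, c, d, e, f}
Tree: (single bag)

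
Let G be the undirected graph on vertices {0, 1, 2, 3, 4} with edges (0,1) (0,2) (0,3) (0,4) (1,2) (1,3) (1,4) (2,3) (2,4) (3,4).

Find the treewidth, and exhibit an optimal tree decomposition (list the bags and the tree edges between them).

With just one bag of size 5, the width is 5 − 1 = 4, so tw(G) ≤ 4. Conversely, {0, 1, 2, 3, 4} is a clique of size 5, and the vertices of any clique must share a bag in every tree decomposition; so some bag has ≥ 5 vertices and tw(G) ≥ 4. Hence tw(G) = 4 exactly.

Treewidth 4.
One such decomposition:
Bags: B1 = {0, 1, 2, 3, 4}
Tree: (single bag)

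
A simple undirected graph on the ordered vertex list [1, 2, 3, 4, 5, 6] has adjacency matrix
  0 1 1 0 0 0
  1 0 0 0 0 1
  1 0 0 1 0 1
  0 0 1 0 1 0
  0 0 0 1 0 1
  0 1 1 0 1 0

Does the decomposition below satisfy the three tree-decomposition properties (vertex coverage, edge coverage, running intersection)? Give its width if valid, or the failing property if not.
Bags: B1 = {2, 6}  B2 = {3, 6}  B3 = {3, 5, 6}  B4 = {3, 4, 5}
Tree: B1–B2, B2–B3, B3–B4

A tree decomposition must satisfy three properties: every vertex lies in some bag; for every edge, both endpoints lie together in some bag; and for every vertex, the bags containing it form a connected subtree. Here vertex 1 appears in no bag, so the decomposition is invalid.

No — vertex 1 appears in no bag.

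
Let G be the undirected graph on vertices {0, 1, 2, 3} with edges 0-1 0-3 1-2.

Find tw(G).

A width-1 tree decomposition is:
Bags: B1 = {1, 2}  B2 = {0, 1}  B3 = {0, 3}
Tree: B1–B2, B2–B3
The largest bag has 2 vertices, giving width 1; this decomposition certifies tw(G) ≤ 1. Any graph with an edge has treewidth ≥ 1, and G has the edge 2–1. The upper and lower bounds meet at 1, so that is the treewidth.

1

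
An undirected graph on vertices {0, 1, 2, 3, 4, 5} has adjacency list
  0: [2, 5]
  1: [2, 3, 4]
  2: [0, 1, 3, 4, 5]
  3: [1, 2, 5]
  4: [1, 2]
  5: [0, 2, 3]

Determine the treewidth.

2

A width-2 tree decomposition is:
Bags: B1 = {1, 2, 3}  B2 = {2, 3, 5}  B3 = {1, 2, 4}  B4 = {0, 2, 5}
Tree: B1–B2, B1–B3, B2–B4
The largest bag has 3 vertices, giving width 2; this decomposition certifies tw(G) ≤ 2. Conversely, {0, 2, 5} is a clique of size 3, and the vertices of any clique must share a bag in every tree decomposition; so some bag has ≥ 3 vertices and tw(G) ≥ 2. Therefore the treewidth is 2.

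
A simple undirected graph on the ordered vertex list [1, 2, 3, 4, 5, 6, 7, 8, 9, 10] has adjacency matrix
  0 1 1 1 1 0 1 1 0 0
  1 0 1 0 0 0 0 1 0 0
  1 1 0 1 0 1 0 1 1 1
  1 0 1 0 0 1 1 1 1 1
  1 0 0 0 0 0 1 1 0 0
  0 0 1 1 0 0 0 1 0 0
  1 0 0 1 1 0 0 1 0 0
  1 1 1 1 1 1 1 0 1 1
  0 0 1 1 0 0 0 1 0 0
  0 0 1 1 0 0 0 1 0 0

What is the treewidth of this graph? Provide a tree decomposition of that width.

Each bag holds 4 vertices, so the decomposition has width 3, which upper-bounds the treewidth. Conversely, {1, 2, 3, 8} is a clique of size 4, and the vertices of any clique must share a bag in every tree decomposition; so some bag has ≥ 4 vertices and tw(G) ≥ 3. Combining the bounds, tw(G) = 3.

Treewidth 3.
One such decomposition:
Bags: B1 = {1, 4, 7, 8}  B2 = {1, 3, 4, 8}  B3 = {3, 4, 8, 9}  B4 = {3, 4, 6, 8}  B5 = {1, 2, 3, 8}  B6 = {1, 5, 7, 8}  B7 = {3, 4, 8, 10}
Tree: B1–B2, B2–B3, B2–B4, B2–B5, B1–B6, B2–B7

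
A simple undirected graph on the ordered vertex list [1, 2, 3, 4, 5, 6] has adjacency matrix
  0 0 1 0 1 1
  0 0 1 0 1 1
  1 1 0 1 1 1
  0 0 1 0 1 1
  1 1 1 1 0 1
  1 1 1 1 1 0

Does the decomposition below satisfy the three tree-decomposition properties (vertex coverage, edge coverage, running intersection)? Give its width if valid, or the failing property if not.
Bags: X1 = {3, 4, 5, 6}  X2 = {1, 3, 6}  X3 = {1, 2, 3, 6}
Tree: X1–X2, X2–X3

No — edge (5,1) lies in no bag.

A tree decomposition must satisfy three properties: every vertex lies in some bag; for every edge, both endpoints lie together in some bag; and for every vertex, the bags containing it form a connected subtree. Here edge (5,1) lies in no bag, so the decomposition is invalid.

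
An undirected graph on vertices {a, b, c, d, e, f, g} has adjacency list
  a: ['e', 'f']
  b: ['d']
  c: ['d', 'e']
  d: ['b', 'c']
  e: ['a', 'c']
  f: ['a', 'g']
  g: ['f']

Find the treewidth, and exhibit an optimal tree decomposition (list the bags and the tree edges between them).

The largest bag has 2 vertices, giving width 1; this decomposition certifies tw(G) ≤ 1. Since G has at least one edge (e.g. b–d), it is not an edgeless graph, so tw(G) ≥ 1. Therefore the treewidth is 1.

Treewidth 1.
Bags: B1 = {b, d}  B2 = {c, d}  B3 = {c, e}  B4 = {a, e}  B5 = {a, f}  B6 = {f, g}
Tree: B1–B2, B2–B3, B3–B4, B4–B5, B5–B6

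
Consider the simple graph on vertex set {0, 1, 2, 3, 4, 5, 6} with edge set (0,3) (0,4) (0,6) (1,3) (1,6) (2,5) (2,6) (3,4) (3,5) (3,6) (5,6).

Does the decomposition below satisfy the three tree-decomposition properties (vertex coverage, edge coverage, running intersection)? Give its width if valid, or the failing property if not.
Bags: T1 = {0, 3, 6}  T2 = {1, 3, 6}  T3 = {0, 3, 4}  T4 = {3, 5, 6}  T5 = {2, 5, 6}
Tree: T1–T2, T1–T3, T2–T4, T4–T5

Checking the three conditions: (i) the bags cover all of {0, 1, 2, 3, 4, 5, 6}; (ii) for each edge, some bag contains both endpoints; (iii) the bags containing any fixed vertex form a subtree. All hold, so the decomposition is valid with width 3 − 1 = 2.

Yes; width 2.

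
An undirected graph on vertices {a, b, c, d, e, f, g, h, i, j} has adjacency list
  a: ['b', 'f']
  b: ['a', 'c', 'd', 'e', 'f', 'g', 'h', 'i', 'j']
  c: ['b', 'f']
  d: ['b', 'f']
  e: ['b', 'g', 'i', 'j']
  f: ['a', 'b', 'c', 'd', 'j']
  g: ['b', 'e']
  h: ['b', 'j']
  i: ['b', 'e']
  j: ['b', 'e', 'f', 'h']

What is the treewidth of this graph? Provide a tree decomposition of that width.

Treewidth 2.
One optimal decomposition is:
Bags: B1 = {b, d, f}  B2 = {a, b, f}  B3 = {b, f, j}  B4 = {b, e, j}  B5 = {b, e, i}  B6 = {b, c, f}  B7 = {b, h, j}  B8 = {b, e, g}
Tree: B1–B2, B1–B3, B3–B4, B4–B5, B3–B6, B4–B7, B5–B8

Each bag holds 3 vertices, so the decomposition has width 2, which upper-bounds the treewidth. On the other hand G contains the 3-clique {b, d, f}. A clique must lie in a single bag of any decomposition, so no decomposition can have width below 2. Combining the bounds, tw(G) = 2.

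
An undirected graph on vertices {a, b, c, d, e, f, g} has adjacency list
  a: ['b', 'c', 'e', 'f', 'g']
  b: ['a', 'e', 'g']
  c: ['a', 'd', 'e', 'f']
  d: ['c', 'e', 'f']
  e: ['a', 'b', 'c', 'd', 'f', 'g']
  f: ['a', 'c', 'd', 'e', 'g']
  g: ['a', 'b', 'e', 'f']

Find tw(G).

A width-3 tree decomposition is:
Bags: B1 = {a, c, e, f}  B2 = {a, e, f, g}  B3 = {a, b, e, g}  B4 = {c, d, e, f}
Tree: B1–B2, B2–B3, B1–B4
Every bag has size at most 4, so the width is 4 − 1 = 3 and tw(G) ≤ 3. For the lower bound, the 4 vertices {a, e, f, g} are pairwise adjacent, and any tree decomposition puts a clique entirely inside one bag — forcing width ≥ 3. Hence tw(G) = 3 exactly.

3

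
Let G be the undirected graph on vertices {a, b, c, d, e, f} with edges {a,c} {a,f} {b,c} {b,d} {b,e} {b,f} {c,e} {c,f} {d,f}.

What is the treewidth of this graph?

A width-2 tree decomposition is:
Bags: B1 = {b, c, f}  B2 = {b, d, f}  B3 = {b, c, e}  B4 = {a, c, f}
Tree: B1–B2, B1–B3, B1–B4
Every bag has size at most 3, so the width is 3 − 1 = 2 and tw(G) ≤ 2. Conversely, {b, d, f} is a clique of size 3, and the vertices of any clique must share a bag in every tree decomposition; so some bag has ≥ 3 vertices and tw(G) ≥ 2. Hence tw(G) = 2 exactly.

2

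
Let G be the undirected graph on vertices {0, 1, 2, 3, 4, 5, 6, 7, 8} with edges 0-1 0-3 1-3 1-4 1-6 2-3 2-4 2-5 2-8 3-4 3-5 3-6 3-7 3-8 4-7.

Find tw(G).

A width-2 tree decomposition is:
Bags: B1 = {1, 3, 4}  B2 = {2, 3, 4}  B3 = {2, 3, 5}  B4 = {0, 1, 3}  B5 = {1, 3, 6}  B6 = {2, 3, 8}  B7 = {3, 4, 7}
Tree: B1–B2, B2–B3, B1–B4, B1–B5, B3–B6, B1–B7
The largest bag has 3 vertices, giving width 2; this decomposition certifies tw(G) ≤ 2. For the lower bound, the 3 vertices {0, 1, 3} are pairwise adjacent, and any tree decomposition puts a clique entirely inside one bag — forcing width ≥ 2. Therefore the treewidth is 2.

2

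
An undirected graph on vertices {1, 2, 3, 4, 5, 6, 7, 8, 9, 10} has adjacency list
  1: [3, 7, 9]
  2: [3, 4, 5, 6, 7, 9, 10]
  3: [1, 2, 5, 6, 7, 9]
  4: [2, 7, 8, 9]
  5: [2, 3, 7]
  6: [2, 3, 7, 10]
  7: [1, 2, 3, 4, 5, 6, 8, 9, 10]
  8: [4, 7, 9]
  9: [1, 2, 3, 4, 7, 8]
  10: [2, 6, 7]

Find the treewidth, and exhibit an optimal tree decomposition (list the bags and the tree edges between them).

Treewidth 3.
Bags: B1 = {2, 6, 7, 10}  B2 = {2, 3, 6, 7}  B3 = {2, 3, 7, 9}  B4 = {2, 4, 7, 9}  B5 = {1, 3, 7, 9}  B6 = {4, 7, 8, 9}  B7 = {2, 3, 5, 7}
Tree: B1–B2, B2–B3, B3–B4, B3–B5, B4–B6, B2–B7

Every bag has size at most 4, so the width is 4 − 1 = 3 and tw(G) ≤ 3. Conversely, {4, 7, 8, 9} is a clique of size 4, and the vertices of any clique must share a bag in every tree decomposition; so some bag has ≥ 4 vertices and tw(G) ≥ 3. Combining the bounds, tw(G) = 3.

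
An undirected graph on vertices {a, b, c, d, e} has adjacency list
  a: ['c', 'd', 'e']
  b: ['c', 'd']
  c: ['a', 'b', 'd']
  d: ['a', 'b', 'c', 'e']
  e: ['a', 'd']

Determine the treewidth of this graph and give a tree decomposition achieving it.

Each bag holds 3 vertices, so the decomposition has width 2, which upper-bounds the treewidth. Conversely, {a, d, e} is a clique of size 3, and the vertices of any clique must share a bag in every tree decomposition; so some bag has ≥ 3 vertices and tw(G) ≥ 2. Therefore the treewidth is 2.

Treewidth 2.
One optimal decomposition is:
Bags: B1 = {a, c, d}  B2 = {b, c, d}  B3 = {a, d, e}
Tree: B1–B2, B1–B3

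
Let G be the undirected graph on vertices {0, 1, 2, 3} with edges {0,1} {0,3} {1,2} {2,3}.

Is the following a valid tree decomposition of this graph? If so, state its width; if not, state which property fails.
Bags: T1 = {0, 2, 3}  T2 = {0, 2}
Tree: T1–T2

No — vertex 1 appears in no bag.

A tree decomposition must satisfy three properties: every vertex lies in some bag; for every edge, both endpoints lie together in some bag; and for every vertex, the bags containing it form a connected subtree. Here vertex 1 appears in no bag, so the decomposition is invalid.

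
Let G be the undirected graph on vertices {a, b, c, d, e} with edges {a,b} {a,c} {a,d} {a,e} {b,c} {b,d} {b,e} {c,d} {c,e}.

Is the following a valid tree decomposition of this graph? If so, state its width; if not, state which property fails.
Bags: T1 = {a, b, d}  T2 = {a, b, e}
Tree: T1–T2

No — vertex c appears in no bag.

A tree decomposition must satisfy three properties: every vertex lies in some bag; for every edge, both endpoints lie together in some bag; and for every vertex, the bags containing it form a connected subtree. Here vertex c appears in no bag, so the decomposition is invalid.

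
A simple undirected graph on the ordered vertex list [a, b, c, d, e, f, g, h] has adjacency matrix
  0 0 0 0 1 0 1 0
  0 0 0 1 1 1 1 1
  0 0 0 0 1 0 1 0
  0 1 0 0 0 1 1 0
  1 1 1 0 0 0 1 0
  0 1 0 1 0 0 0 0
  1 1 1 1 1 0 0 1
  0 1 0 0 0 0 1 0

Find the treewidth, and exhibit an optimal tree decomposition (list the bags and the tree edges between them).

Treewidth 2.
One optimal decomposition is:
Bags: B1 = {b, d, g}  B2 = {b, e, g}  B3 = {a, e, g}  B4 = {c, e, g}  B5 = {b, g, h}  B6 = {b, d, f}
Tree: B1–B2, B2–B3, B2–B4, B1–B5, B1–B6

Each bag holds 3 vertices, so the decomposition has width 2, which upper-bounds the treewidth. Conversely, {c, e, g} is a clique of size 3, and the vertices of any clique must share a bag in every tree decomposition; so some bag has ≥ 3 vertices and tw(G) ≥ 2. Hence tw(G) = 2 exactly.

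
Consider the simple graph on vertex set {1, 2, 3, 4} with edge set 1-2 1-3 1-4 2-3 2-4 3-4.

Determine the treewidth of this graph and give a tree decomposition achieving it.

Treewidth 3.
Bags: B1 = {1, 2, 3, 4}
Tree: (single bag)

A single bag containing all 4 vertices is trivially a valid decomposition of width 3. On the other hand G contains the 4-clique {1, 2, 3, 4}. A clique must lie in a single bag of any decomposition, so no decomposition can have width below 3. Therefore the treewidth is 3.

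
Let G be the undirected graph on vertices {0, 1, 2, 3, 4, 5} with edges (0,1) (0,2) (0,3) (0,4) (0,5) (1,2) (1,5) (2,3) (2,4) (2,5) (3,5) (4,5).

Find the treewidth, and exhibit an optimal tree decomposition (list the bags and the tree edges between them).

Treewidth 3.
One optimal decomposition is:
Bags: B1 = {0, 2, 3, 5}  B2 = {0, 2, 4, 5}  B3 = {0, 1, 2, 5}
Tree: B1–B2, B1–B3

The largest bag has 4 vertices, giving width 3; this decomposition certifies tw(G) ≤ 3. For the lower bound, the 4 vertices {0, 1, 2, 5} are pairwise adjacent, and any tree decomposition puts a clique entirely inside one bag — forcing width ≥ 3. Therefore the treewidth is 3.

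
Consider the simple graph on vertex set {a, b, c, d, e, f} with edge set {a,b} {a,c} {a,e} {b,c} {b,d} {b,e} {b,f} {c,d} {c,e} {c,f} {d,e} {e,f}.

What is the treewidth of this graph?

3

A width-3 tree decomposition is:
Bags: B1 = {b, c, e, f}  B2 = {a, b, c, e}  B3 = {b, c, d, e}
Tree: B1–B2, B2–B3
The largest bag has 4 vertices, giving width 3; this decomposition certifies tw(G) ≤ 3. On the other hand G contains the 4-clique {b, c, d, e}. A clique must lie in a single bag of any decomposition, so no decomposition can have width below 3. Combining the bounds, tw(G) = 3.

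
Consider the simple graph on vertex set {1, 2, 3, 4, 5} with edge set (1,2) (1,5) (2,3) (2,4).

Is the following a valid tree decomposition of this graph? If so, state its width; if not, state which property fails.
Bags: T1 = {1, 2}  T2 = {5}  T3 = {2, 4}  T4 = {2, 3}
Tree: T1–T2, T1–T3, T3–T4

No — edge (1,5) lies in no bag.

A tree decomposition must satisfy three properties: every vertex lies in some bag; for every edge, both endpoints lie together in some bag; and for every vertex, the bags containing it form a connected subtree. Here edge (1,5) lies in no bag, so the decomposition is invalid.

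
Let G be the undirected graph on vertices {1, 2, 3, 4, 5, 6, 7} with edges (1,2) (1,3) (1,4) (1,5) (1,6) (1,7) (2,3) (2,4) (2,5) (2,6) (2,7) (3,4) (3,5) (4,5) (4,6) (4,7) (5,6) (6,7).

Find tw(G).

A width-4 tree decomposition is:
Bags: B1 = {1, 2, 4, 5, 6}  B2 = {1, 2, 4, 6, 7}  B3 = {1, 2, 3, 4, 5}
Tree: B1–B2, B1–B3
Every bag has size at most 5, so the width is 5 − 1 = 4 and tw(G) ≤ 4. For the lower bound, the 5 vertices {1, 2, 3, 4, 5} are pairwise adjacent, and any tree decomposition puts a clique entirely inside one bag — forcing width ≥ 4. Combining the bounds, tw(G) = 4.

4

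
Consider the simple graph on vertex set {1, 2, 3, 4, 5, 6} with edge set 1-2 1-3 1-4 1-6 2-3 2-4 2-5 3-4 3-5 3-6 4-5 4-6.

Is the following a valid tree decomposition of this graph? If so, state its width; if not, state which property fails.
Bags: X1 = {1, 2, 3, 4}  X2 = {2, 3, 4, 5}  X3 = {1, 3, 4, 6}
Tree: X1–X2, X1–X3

Yes; width 3.

Every vertex of G appears in some bag (union = {1, 2, 3, 4, 5, 6}); every edge is covered by a bag; and for each vertex v the set of bags containing v is connected in the bag tree. The decomposition is therefore valid. The largest bag has 4 vertices, so the width is 3.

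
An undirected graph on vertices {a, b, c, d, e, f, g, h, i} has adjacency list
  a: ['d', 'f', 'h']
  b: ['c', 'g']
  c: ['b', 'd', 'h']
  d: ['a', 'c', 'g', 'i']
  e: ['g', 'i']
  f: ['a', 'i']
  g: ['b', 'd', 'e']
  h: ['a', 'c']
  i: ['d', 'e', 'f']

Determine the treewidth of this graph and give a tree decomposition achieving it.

Each bag holds 4 vertices, so the decomposition has width 3, which upper-bounds the treewidth. For the lower bound: the 4 vertex sets {b,e,g}, {c}, {d}, {a,f,h,i} are disjoint, each induces a connected subgraph, and every pair is joined by at least one edge of G. Contracting each set to a single vertex therefore yields K_{4} as a minor, and since treewidth is minor-monotone, tw(G) ≥ tw(K_{4}) = 3. The upper and lower bounds meet at 3, so that is the treewidth.

Treewidth 3.
One such decomposition:
Bags: B1 = {b, c, e, g}  B2 = {c, d, e, g}  B3 = {c, d, e, i}  B4 = {c, d, h, i}  B5 = {a, d, h, i}  B6 = {a, f, h, i}
Tree: B1–B2, B2–B3, B3–B4, B4–B5, B5–B6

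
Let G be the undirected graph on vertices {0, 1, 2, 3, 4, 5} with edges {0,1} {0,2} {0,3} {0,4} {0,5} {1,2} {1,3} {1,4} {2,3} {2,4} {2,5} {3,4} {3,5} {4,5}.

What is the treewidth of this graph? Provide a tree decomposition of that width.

The largest bag has 5 vertices, giving width 4; this decomposition certifies tw(G) ≤ 4. For the lower bound, the 5 vertices {0, 1, 2, 3, 4} are pairwise adjacent, and any tree decomposition puts a clique entirely inside one bag — forcing width ≥ 4. Therefore the treewidth is 4.

Treewidth 4.
Bags: B1 = {0, 2, 3, 4, 5}  B2 = {0, 1, 2, 3, 4}
Tree: B1–B2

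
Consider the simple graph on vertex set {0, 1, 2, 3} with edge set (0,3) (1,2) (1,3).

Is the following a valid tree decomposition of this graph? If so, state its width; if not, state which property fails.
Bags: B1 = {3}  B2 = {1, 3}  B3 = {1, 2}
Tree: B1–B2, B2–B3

A tree decomposition must satisfy three properties: every vertex lies in some bag; for every edge, both endpoints lie together in some bag; and for every vertex, the bags containing it form a connected subtree. Here vertex 0 appears in no bag, so the decomposition is invalid.

No — vertex 0 appears in no bag.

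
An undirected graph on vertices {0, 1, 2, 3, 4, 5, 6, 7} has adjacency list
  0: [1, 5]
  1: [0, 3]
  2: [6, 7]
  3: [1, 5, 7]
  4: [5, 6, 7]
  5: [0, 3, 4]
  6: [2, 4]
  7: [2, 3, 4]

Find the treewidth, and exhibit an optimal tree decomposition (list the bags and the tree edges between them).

Every bag has size at most 3, so the width is 3 − 1 = 2 and tw(G) ≤ 2. The edges 6–2–7–4–6 form a cycle, so G is not a tree and its treewidth is at least 2. Hence tw(G) = 2 exactly.

Treewidth 2.
One such decomposition:
Bags: B1 = {2, 4, 6}  B2 = {2, 4, 7}  B3 = {4, 5, 7}  B4 = {3, 5, 7}  B5 = {0, 3, 5}  B6 = {0, 1, 3}
Tree: B1–B2, B2–B3, B3–B4, B4–B5, B5–B6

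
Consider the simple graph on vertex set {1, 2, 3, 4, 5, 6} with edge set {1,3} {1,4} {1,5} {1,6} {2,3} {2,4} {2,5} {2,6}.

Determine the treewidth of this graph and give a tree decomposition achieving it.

The largest bag has 3 vertices, giving width 2; this decomposition certifies tw(G) ≤ 2. Since 6–1–4–2–6 is a cycle in G, G is not acyclic. Forests are exactly the graphs of treewidth ≤ 1, so tw(G) ≥ 2. Combining the bounds, tw(G) = 2.

Treewidth 2.
Bags: B1 = {1, 2, 6}  B2 = {1, 2, 4}  B3 = {1, 2, 3}  B4 = {1, 2, 5}
Tree: B1–B2, B2–B3, B3–B4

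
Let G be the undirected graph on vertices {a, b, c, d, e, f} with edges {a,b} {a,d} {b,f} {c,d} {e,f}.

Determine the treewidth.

A width-1 tree decomposition is:
Bags: B1 = {c, d}  B2 = {a, d}  B3 = {a, b}  B4 = {b, f}  B5 = {e, f}
Tree: B1–B2, B2–B3, B3–B4, B4–B5
Each bag holds 2 vertices, so the decomposition has width 1, which upper-bounds the treewidth. Any graph with an edge has treewidth ≥ 1, and G has the edge c–d. The upper and lower bounds meet at 1, so that is the treewidth.

1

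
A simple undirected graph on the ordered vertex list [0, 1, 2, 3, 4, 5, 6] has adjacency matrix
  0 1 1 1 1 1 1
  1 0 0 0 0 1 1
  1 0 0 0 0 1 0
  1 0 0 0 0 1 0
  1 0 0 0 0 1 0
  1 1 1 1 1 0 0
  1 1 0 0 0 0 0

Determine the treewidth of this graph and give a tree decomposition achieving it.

Treewidth 2.
Bags: B1 = {0, 2, 5}  B2 = {0, 3, 5}  B3 = {0, 4, 5}  B4 = {0, 1, 5}  B5 = {0, 1, 6}
Tree: B1–B2, B2–B3, B2–B4, B4–B5

Each bag holds 3 vertices, so the decomposition has width 2, which upper-bounds the treewidth. On the other hand G contains the 3-clique {0, 1, 5}. A clique must lie in a single bag of any decomposition, so no decomposition can have width below 2. The upper and lower bounds meet at 2, so that is the treewidth.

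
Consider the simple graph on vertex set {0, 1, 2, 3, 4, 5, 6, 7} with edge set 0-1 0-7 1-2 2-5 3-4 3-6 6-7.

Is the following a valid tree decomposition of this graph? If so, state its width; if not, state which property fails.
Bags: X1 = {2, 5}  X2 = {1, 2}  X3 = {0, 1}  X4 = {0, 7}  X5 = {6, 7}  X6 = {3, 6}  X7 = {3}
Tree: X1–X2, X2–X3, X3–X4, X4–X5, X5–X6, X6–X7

A tree decomposition must satisfy three properties: every vertex lies in some bag; for every edge, both endpoints lie together in some bag; and for every vertex, the bags containing it form a connected subtree. Here vertex 4 appears in no bag, so the decomposition is invalid.

No — vertex 4 appears in no bag.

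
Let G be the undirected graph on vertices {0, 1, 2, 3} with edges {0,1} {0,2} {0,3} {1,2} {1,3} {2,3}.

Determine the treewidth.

A width-3 tree decomposition is:
Bags: B1 = {0, 1, 2, 3}
Tree: (single bag)
With just one bag of size 4, the width is 4 − 1 = 3, so tw(G) ≤ 3. For the lower bound, the 4 vertices {0, 1, 2, 3} are pairwise adjacent, and any tree decomposition puts a clique entirely inside one bag — forcing width ≥ 3. Combining the bounds, tw(G) = 3.

3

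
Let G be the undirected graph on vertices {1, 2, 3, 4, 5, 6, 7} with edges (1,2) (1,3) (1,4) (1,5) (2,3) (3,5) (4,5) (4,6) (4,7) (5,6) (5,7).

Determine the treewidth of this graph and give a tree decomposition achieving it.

Treewidth 2.
One such decomposition:
Bags: B1 = {1, 3, 5}  B2 = {1, 4, 5}  B3 = {4, 5, 7}  B4 = {1, 2, 3}  B5 = {4, 5, 6}
Tree: B1–B2, B2–B3, B1–B4, B3–B5

Every bag has size at most 3, so the width is 3 − 1 = 2 and tw(G) ≤ 2. Conversely, {1, 2, 3} is a clique of size 3, and the vertices of any clique must share a bag in every tree decomposition; so some bag has ≥ 3 vertices and tw(G) ≥ 2. The upper and lower bounds meet at 2, so that is the treewidth.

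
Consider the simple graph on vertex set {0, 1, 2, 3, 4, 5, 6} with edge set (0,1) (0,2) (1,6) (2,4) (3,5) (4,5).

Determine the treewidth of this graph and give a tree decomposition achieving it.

Each bag holds 2 vertices, so the decomposition has width 1, which upper-bounds the treewidth. Any graph with an edge has treewidth ≥ 1, and G has the edge 3–5. Hence tw(G) = 1 exactly.

Treewidth 1.
One such decomposition:
Bags: B1 = {3, 5}  B2 = {4, 5}  B3 = {2, 4}  B4 = {0, 2}  B5 = {0, 1}  B6 = {1, 6}
Tree: B1–B2, B2–B3, B3–B4, B4–B5, B5–B6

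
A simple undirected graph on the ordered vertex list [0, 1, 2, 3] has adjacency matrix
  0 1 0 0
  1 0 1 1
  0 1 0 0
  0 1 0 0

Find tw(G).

1

A width-1 tree decomposition is:
Bags: B1 = {1, 2}  B2 = {0, 1}  B3 = {1, 3}
Tree: B1–B2, B2–B3
The largest bag has 2 vertices, giving width 1; this decomposition certifies tw(G) ≤ 1. G has an edge, so its treewidth is at least 1. Therefore the treewidth is 1.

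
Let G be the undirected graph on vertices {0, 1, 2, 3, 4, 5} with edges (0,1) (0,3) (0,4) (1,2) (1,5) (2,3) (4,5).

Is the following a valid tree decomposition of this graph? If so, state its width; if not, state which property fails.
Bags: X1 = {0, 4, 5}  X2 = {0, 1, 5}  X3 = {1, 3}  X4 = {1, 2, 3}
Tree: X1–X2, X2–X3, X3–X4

No — edge (0,3) lies in no bag.

A tree decomposition must satisfy three properties: every vertex lies in some bag; for every edge, both endpoints lie together in some bag; and for every vertex, the bags containing it form a connected subtree. Here edge (0,3) lies in no bag, so the decomposition is invalid.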